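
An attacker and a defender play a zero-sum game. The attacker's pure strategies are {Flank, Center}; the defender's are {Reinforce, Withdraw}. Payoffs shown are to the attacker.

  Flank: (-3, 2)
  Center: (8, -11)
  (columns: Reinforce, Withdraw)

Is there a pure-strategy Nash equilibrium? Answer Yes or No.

Row minima: Flank → -3, Center → -11; maximin = -3.
Column maxima: Reinforce → 8, Withdraw → 2; minimax = 2.
-3 ≠ 2, so no pure-strategy equilibrium exists.

No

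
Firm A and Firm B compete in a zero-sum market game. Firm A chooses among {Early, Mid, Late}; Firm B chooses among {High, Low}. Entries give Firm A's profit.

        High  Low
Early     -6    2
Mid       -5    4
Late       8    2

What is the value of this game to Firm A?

14/5

Row minima: Early → -6, Mid → -5, Late → 2; maximin = 2.
Column maxima: High → 8, Low → 4; minimax = 4.
2 ≠ 4, so there is no saddle point; optimal play is mixed.
Early is strictly dominated by Mid, so Firm A never plays it.
On the remaining 2×2 (Mid, Late vs High, Low):
Let Firm A play Mid with probability p. Expected payoff against High: (-5)p + 8(1−p) = −13p + 8; against Low: 4p + 2(1−p) = 2p + 2.
Setting these equal: −13p + 8 = 2p + 2 ⇒ −15p = -6 ⇒ p = 2/5, and the value is (-13)·(2/5) + 8 = 14/5.
For Firm B: with q = P(High), equating Mid's and Late's payoffs gives −9q + 4 = 6q + 2 ⇒ q = 2/15.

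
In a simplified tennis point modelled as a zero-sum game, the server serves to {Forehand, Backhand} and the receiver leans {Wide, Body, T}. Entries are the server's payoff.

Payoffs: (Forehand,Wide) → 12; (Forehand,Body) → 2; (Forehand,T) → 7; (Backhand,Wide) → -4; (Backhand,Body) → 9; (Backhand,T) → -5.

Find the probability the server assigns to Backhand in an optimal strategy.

Row minima: Forehand → 2, Backhand → -5; maximin = 2.
Column maxima: Wide → 12, Body → 9, T → 7; minimax = 7.
2 ≠ 7, so there is no saddle point; optimal play is mixed.
Wide is strictly dominated by T (it gives the server strictly more in every row), so the receiver never plays it.
On the remaining 2×2 (Forehand, Backhand vs Body, T):
Let the server play Forehand with probability p. Expected payoff against Body: 2p + 9(1−p) = −7p + 9; against T: 7p + (-5)(1−p) = 12p − 5.
Setting these equal: −7p + 9 = 12p − 5 ⇒ −19p = -14 ⇒ p = 14/19, and the value is (-7)·(14/19) + 9 = 73/19.
For the receiver: with q = P(Body), equating Forehand's and Backhand's payoffs gives −5q + 7 = 14q − 5 ⇒ q = 12/19.

5/19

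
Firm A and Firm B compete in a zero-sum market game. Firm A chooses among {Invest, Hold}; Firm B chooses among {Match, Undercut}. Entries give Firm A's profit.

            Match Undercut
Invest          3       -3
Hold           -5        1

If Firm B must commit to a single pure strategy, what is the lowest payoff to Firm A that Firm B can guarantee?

1

Column maxima: Match → 3, Undercut → 1.
The smallest of these is 1.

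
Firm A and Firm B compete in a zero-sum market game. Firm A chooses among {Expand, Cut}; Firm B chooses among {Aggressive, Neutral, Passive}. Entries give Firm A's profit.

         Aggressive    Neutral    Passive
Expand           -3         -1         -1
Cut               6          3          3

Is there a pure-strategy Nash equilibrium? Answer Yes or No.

Yes

Row minima: Expand → -3, Cut → 3; maximin = 3.
Column maxima: Aggressive → 6, Neutral → 3, Passive → 3; minimax = 3.
maximin = minimax = 3, so a saddle point exists.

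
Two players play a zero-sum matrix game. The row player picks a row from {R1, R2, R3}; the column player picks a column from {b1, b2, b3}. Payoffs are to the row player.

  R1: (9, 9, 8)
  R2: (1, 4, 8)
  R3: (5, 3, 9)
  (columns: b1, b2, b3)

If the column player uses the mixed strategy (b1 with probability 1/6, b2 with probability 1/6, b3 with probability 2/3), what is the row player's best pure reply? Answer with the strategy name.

Expected payoff of R1: (1/6)·9 + (1/6)·9 + (2/3)·8 = 25/3.
Expected payoff of R2: (1/6)·1 + (1/6)·4 + (2/3)·8 = 37/6.
Expected payoff of R3: (1/6)·5 + (1/6)·3 + (2/3)·9 = 22/3.
The largest is 25/3, so the row player's best response is R1.

R1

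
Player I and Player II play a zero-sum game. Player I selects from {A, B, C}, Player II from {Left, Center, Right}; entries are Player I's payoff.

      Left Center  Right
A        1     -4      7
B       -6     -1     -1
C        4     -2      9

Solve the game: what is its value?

Row minima: A → -4, B → -6, C → -2; maximin = -2.
Column maxima: Left → 4, Center → -1, Right → 9; minimax = -1.
-2 ≠ -1, so there is no saddle point; optimal play is mixed.
A is strictly dominated by C, so Player I never plays it.
Right is strictly dominated by Left (it gives Player I strictly more in every row), so Player II never plays it.
On the remaining 2×2 (B, C vs Left, Center):
Let Player I play B with probability p. Expected payoff against Left: (-6)p + 4(1−p) = −10p + 4; against Center: (-1)p + (-2)(1−p) = p − 2.
Setting these equal: −10p + 4 = p − 2 ⇒ −11p = -6 ⇒ p = 6/11, and the value is (-10)·(6/11) + 4 = -16/11.
For Player II: with q = P(Left), equating B's and C's payoffs gives −5q − 1 = 6q − 2 ⇒ q = 1/11.

-16/11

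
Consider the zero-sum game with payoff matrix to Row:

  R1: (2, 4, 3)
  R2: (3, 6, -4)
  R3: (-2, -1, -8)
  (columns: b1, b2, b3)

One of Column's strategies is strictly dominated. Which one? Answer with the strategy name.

b1 holds Row's payoff strictly below b2 in every row: 2 < 4, 3 < 6, -2 < -1.
So b2 is strictly dominated for Column.

b2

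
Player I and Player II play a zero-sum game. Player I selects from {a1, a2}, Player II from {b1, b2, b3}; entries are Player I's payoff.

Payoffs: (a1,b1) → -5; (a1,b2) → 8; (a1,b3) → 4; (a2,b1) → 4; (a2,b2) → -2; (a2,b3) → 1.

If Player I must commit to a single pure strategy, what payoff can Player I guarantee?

-2

Row minima: a1 → -5, a2 → -2.
The best of these is -2.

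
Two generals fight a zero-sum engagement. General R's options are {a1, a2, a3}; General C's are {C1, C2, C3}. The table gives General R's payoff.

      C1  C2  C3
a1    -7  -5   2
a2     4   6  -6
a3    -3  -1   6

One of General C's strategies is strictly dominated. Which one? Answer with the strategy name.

C2

C1 holds General R's payoff strictly below C2 in every row: -7 < -5, 4 < 6, -3 < -1.
So C2 is strictly dominated for General C.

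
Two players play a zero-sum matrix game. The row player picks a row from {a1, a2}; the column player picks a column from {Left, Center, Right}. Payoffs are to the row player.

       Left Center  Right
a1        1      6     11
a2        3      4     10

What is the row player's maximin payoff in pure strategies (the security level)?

Row minima: a1 → 1, a2 → 3.
The best of these is 3.

3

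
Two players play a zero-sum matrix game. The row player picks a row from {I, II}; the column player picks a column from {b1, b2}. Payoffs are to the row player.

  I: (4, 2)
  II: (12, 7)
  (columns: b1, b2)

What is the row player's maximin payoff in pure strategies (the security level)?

Row minima: I → 2, II → 7.
The best of these is 7.

7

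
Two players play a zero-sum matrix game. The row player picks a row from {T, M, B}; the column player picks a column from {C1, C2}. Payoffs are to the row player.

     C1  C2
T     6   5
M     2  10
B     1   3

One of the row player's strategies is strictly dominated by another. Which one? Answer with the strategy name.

B

T gives a strictly higher payoff than B against every column: 6 > 1, 5 > 3.
So B is strictly dominated and the row player never plays it.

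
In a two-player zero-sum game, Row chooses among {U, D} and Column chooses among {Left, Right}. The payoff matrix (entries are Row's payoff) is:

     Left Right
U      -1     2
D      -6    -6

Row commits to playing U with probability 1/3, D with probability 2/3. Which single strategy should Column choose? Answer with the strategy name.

If Column plays Left, Row's expected payoff is (1/3)·(-1) + (2/3)·(-6) = -13/3.
If Column plays Right, Row's expected payoff is (1/3)·2 + (2/3)·(-6) = -10/3.
Column minimizes Row's payoff; the smallest is -13/3, so the best response is Left.

Left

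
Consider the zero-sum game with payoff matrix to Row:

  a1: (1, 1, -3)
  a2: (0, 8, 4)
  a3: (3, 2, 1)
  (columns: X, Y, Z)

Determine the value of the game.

Row minima: a1 → -3, a2 → 0, a3 → 1; maximin = 1.
Column maxima: X → 3, Y → 8, Z → 4; minimax = 3.
1 ≠ 3, so there is no saddle point; optimal play is mixed.
a1 is strictly dominated by a3, so Row never plays it.
Y is strictly dominated by Z (it gives Row strictly more in every row), so Column never plays it.
On the remaining 2×2 (a2, a3 vs X, Z):
Let Row play a2 with probability p. Expected payoff against X: 0p + 3(1−p) = −3p + 3; against Z: 4p + 1(1−p) = 3p + 1.
Setting these equal: −3p + 3 = 3p + 1 ⇒ −6p = -2 ⇒ p = 1/3, and the value is (-3)·(1/3) + 3 = 2.
For Column: with q = P(X), equating a2's and a3's payoffs gives −4q + 4 = 2q + 1 ⇒ q = 1/2.

2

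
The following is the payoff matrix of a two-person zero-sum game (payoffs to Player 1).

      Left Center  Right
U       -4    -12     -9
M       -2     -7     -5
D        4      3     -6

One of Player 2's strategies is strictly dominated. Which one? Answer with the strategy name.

Left

Center holds Player 1's payoff strictly below Left in every row: -12 < -4, -7 < -2, 3 < 4.
So Left is strictly dominated for Player 2.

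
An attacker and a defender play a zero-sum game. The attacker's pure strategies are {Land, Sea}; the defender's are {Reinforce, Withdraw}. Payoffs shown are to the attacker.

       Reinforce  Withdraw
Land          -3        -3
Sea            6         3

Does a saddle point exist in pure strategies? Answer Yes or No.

Row minima: Land → -3, Sea → 3; maximin = 3.
Column maxima: Reinforce → 6, Withdraw → 3; minimax = 3.
maximin = minimax = 3, so a saddle point exists.

Yes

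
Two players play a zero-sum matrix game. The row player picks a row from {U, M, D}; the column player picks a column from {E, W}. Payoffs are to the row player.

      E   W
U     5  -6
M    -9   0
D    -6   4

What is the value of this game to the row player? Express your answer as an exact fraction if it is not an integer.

Row minima: U → -6, M → -9, D → -6; maximin = -6.
Column maxima: E → 5, W → 4; minimax = 4.
-6 ≠ 4, so there is no saddle point; optimal play is mixed.
M is strictly dominated by D, so the row player never plays it.
On the remaining 2×2 (U, D vs E, W):
Let the row player play U with probability p. Expected payoff against E: 5p + (-6)(1−p) = 11p − 6; against W: (-6)p + 4(1−p) = −10p + 4.
Setting these equal: 11p − 6 = −10p + 4 ⇒ 21p = 10 ⇒ p = 10/21, and the value is (11)·(10/21) − 6 = -16/21.
For the column player: with q = P(E), equating U's and D's payoffs gives 11q − 6 = −10q + 4 ⇒ q = 10/21.

-16/21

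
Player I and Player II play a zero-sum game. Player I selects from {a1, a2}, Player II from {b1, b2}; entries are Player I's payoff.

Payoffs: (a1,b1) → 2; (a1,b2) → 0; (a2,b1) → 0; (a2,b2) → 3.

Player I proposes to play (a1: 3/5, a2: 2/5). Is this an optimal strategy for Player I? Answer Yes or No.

Yes

Against b1 this mix gives (3/5)·2 + (2/5)·0 = 6/5.
Against b2 this mix gives (3/5)·0 + (2/5)·3 = 6/5.
All of Player II's active replies (b1, b2) yield 6/5, and no column does worse for Player I. The mix makes Player II indifferent and guarantees 6/5, so it is optimal.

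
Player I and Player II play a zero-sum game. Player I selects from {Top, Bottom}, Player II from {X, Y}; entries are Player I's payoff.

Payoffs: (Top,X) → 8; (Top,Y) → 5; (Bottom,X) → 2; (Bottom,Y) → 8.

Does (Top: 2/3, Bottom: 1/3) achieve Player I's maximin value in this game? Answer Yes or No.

Against X this mix gives (2/3)·8 + (1/3)·2 = 6.
Against Y this mix gives (2/3)·5 + (1/3)·8 = 6.
All of Player II's active replies (X, Y) yield 6, and no column does worse for Player I. The mix makes Player II indifferent and guarantees 6, so it is optimal.

Yes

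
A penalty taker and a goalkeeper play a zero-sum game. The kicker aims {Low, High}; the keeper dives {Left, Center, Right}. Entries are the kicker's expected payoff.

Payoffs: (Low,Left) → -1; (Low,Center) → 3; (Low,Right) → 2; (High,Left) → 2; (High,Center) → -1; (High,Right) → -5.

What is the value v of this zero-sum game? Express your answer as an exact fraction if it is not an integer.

-1/10

Row minima: Low → -1, High → -5; maximin = -1.
Column maxima: Left → 2, Center → 3, Right → 2; minimax = 2.
-1 ≠ 2, so there is no saddle point; optimal play is mixed.
Center is strictly dominated by Right (it gives the kicker strictly more in every row), so the keeper never plays it.
On the remaining 2×2 (Low, High vs Left, Right):
Let the kicker play Low with probability p. Expected payoff against Left: (-1)p + 2(1−p) = −3p + 2; against Right: 2p + (-5)(1−p) = 7p − 5.
Setting these equal: −3p + 2 = 7p − 5 ⇒ −10p = -7 ⇒ p = 7/10, and the value is (-3)·(7/10) + 2 = -1/10.
For the keeper: with q = P(Left), equating Low's and High's payoffs gives −3q + 2 = 7q − 5 ⇒ q = 7/10.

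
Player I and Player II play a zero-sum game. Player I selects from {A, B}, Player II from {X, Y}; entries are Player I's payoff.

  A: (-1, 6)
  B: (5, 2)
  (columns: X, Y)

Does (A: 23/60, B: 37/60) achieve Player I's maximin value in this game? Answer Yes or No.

Against X this mix gives (23/60)·(-1) + (37/60)·5 = 27/10.
Against Y this mix gives (23/60)·6 + (37/60)·2 = 53/15.
Player II will play X, holding Player I to 27/10. Shifting weight toward the row that does better against X would raise this floor (the equalizing mix achieves 16/5 against both X and Y), so the proposed strategy is not optimal.

No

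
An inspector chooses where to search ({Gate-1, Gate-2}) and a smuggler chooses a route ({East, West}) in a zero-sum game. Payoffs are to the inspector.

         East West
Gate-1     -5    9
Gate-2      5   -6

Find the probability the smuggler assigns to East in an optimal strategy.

Row minima: Gate-1 → -5, Gate-2 → -6; maximin = -5.
Column maxima: East → 5, West → 9; minimax = 5.
-5 ≠ 5, so there is no saddle point; optimal play is mixed.
Let the inspector play Gate-1 with probability p. Expected payoff against East: (-5)p + 5(1−p) = −10p + 5; against West: 9p + (-6)(1−p) = 15p − 6.
Setting these equal: −10p + 5 = 15p − 6 ⇒ −25p = -11 ⇒ p = 11/25, and the value is (-10)·(11/25) + 5 = 3/5.
For the smuggler: with q = P(East), equating Gate-1's and Gate-2's payoffs gives −14q + 9 = 11q − 6 ⇒ q = 3/5.

3/5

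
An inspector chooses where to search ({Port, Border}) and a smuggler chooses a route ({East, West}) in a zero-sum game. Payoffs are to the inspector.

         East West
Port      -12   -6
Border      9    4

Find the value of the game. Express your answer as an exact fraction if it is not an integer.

Row minima: Port → -12, Border → 4; maximin = 4.
Column maxima: East → 9, West → 4; minimax = 4.
Since maximin = minimax = 4, there is a saddle point and the value is 4.

4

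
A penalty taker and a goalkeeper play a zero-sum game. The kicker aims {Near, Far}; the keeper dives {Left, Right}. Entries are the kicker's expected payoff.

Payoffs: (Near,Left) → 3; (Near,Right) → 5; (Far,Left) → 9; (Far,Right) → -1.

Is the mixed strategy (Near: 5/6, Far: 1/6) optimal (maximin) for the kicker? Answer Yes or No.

Yes

Against Left this mix gives (5/6)·3 + (1/6)·9 = 4.
Against Right this mix gives (5/6)·5 + (1/6)·(-1) = 4.
All of the keeper's active replies (Left, Right) yield 4, and no column does worse for the kicker. The mix makes the keeper indifferent and guarantees 4, so it is optimal.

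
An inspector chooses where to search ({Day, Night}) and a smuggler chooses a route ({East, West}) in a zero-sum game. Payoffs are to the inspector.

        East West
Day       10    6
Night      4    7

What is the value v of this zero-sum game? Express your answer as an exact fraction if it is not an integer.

46/7

Row minima: Day → 6, Night → 4; maximin = 6.
Column maxima: East → 10, West → 7; minimax = 7.
6 ≠ 7, so there is no saddle point; optimal play is mixed.
Let the inspector play Day with probability p. Expected payoff against East: 10p + 4(1−p) = 6p + 4; against West: 6p + 7(1−p) = −p + 7.
Setting these equal: 6p + 4 = −p + 7 ⇒ 7p = 3 ⇒ p = 3/7, and the value is (6)·(3/7) + 4 = 46/7.
For the smuggler: with q = P(East), equating Day's and Night's payoffs gives 4q + 6 = −3q + 7 ⇒ q = 1/7.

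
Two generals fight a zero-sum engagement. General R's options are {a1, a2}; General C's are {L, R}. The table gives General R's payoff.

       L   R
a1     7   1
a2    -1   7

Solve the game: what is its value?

25/7

Row minima: a1 → 1, a2 → -1; maximin = 1.
Column maxima: L → 7, R → 7; minimax = 7.
1 ≠ 7, so there is no saddle point; optimal play is mixed.
Let General R play a1 with probability p. Expected payoff against L: 7p + (-1)(1−p) = 8p − 1; against R: 1p + 7(1−p) = −6p + 7.
Setting these equal: 8p − 1 = −6p + 7 ⇒ 14p = 8 ⇒ p = 4/7, and the value is (8)·(4/7) − 1 = 25/7.
For General C: with q = P(L), equating a1's and a2's payoffs gives 6q + 1 = −8q + 7 ⇒ q = 3/7.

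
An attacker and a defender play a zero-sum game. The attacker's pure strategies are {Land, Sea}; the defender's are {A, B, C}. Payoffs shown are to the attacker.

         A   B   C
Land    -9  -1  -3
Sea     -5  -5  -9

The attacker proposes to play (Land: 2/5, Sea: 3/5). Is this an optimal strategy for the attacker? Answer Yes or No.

Against A this mix gives (2/5)·(-9) + (3/5)·(-5) = -33/5.
Against B this mix gives (2/5)·(-1) + (3/5)·(-5) = -17/5.
Against C this mix gives (2/5)·(-3) + (3/5)·(-9) = -33/5.
All of the defender's active replies (A, C) yield -33/5, and no column does worse for the attacker. The mix makes the defender indifferent and guarantees -33/5, so it is optimal.

Yes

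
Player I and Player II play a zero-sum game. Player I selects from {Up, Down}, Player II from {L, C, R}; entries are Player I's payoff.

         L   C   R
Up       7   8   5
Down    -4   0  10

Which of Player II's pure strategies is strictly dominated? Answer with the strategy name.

C

L holds Player I's payoff strictly below C in every row: 7 < 8, -4 < 0.
So C is strictly dominated for Player II.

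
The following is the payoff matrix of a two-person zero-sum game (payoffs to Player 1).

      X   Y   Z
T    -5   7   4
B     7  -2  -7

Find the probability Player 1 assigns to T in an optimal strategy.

Row minima: T → -5, B → -7; maximin = -5.
Column maxima: X → 7, Y → 7, Z → 4; minimax = 4.
-5 ≠ 4, so there is no saddle point; optimal play is mixed.
Y is strictly dominated by Z (it gives Player 1 strictly more in every row), so Player 2 never plays it.
On the remaining 2×2 (T, B vs X, Z):
Let Player 1 play T with probability p. Expected payoff against X: (-5)p + 7(1−p) = −12p + 7; against Z: 4p + (-7)(1−p) = 11p − 7.
Setting these equal: −12p + 7 = 11p − 7 ⇒ −23p = -14 ⇒ p = 14/23, and the value is (-12)·(14/23) + 7 = -7/23.
For Player 2: with q = P(X), equating T's and B's payoffs gives −9q + 4 = 14q − 7 ⇒ q = 11/23.

14/23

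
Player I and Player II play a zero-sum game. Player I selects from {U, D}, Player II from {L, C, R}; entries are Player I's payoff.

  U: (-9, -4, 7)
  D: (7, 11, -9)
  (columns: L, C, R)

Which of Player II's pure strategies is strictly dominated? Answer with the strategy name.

C

L holds Player I's payoff strictly below C in every row: -9 < -4, 7 < 11.
So C is strictly dominated for Player II.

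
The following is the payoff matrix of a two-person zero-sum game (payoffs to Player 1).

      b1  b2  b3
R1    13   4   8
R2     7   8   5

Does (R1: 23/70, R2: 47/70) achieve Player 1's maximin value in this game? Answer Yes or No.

No

Against b1 this mix gives (23/70)·13 + (47/70)·7 = 314/35.
Against b2 this mix gives (23/70)·4 + (47/70)·8 = 234/35.
Against b3 this mix gives (23/70)·8 + (47/70)·5 = 419/70.
Player 2 will play b3, holding Player 1 to 419/70. Shifting weight toward the row that does better against b3 would raise this floor (the equalizing mix achieves 44/7 against both b3 and b2), so the proposed strategy is not optimal.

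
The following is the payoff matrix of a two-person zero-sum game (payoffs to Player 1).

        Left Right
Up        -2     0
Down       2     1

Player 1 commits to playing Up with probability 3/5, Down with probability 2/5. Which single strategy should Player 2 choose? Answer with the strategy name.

Left

If Player 2 plays Left, Player 1's expected payoff is (3/5)·(-2) + (2/5)·2 = -2/5.
If Player 2 plays Right, Player 1's expected payoff is (3/5)·0 + (2/5)·1 = 2/5.
Player 2 minimizes Player 1's payoff; the smallest is -2/5, so the best response is Left.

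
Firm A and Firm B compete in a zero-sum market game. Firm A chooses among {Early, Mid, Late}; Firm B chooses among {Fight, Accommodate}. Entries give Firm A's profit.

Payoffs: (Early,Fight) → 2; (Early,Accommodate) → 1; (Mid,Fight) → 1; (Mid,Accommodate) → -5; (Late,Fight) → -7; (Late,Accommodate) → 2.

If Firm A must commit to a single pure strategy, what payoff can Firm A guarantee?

1

Row minima: Early → 1, Mid → -5, Late → -7.
The best of these is 1.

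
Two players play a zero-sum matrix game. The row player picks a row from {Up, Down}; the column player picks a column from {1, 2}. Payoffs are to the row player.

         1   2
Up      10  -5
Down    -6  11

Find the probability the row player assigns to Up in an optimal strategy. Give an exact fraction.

17/32

Row minima: Up → -5, Down → -6; maximin = -5.
Column maxima: 1 → 10, 2 → 11; minimax = 10.
-5 ≠ 10, so there is no saddle point; optimal play is mixed.
Let the row player play Up with probability p. Expected payoff against 1: 10p + (-6)(1−p) = 16p − 6; against 2: (-5)p + 11(1−p) = −16p + 11.
Setting these equal: 16p − 6 = −16p + 11 ⇒ 32p = 17 ⇒ p = 17/32, and the value is (16)·(17/32) − 6 = 5/2.
For the column player: with q = P(1), equating Up's and Down's payoffs gives 15q − 5 = −17q + 11 ⇒ q = 1/2.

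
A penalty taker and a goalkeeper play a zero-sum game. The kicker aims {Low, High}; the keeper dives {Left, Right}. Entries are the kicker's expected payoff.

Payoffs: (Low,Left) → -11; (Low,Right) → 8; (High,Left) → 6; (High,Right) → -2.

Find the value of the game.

26/27

Row minima: Low → -11, High → -2; maximin = -2.
Column maxima: Left → 6, Right → 8; minimax = 6.
-2 ≠ 6, so there is no saddle point; optimal play is mixed.
Let the kicker play Low with probability p. Expected payoff against Left: (-11)p + 6(1−p) = −17p + 6; against Right: 8p + (-2)(1−p) = 10p − 2.
Setting these equal: −17p + 6 = 10p − 2 ⇒ −27p = -8 ⇒ p = 8/27, and the value is (-17)·(8/27) + 6 = 26/27.
For the keeper: with q = P(Left), equating Low's and High's payoffs gives −19q + 8 = 8q − 2 ⇒ q = 10/27.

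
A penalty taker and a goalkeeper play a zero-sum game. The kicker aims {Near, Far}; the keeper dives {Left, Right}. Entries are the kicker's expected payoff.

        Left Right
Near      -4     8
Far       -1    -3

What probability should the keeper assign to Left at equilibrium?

11/14

Row minima: Near → -4, Far → -3; maximin = -3.
Column maxima: Left → -1, Right → 8; minimax = -1.
-3 ≠ -1, so there is no saddle point; optimal play is mixed.
Let the kicker play Near with probability p. Expected payoff against Left: (-4)p + (-1)(1−p) = −3p − 1; against Right: 8p + (-3)(1−p) = 11p − 3.
Setting these equal: −3p − 1 = 11p − 3 ⇒ −14p = -2 ⇒ p = 1/7, and the value is (-3)·(1/7) − 1 = -10/7.
For the keeper: with q = P(Left), equating Near's and Far's payoffs gives −12q + 8 = 2q − 3 ⇒ q = 11/14.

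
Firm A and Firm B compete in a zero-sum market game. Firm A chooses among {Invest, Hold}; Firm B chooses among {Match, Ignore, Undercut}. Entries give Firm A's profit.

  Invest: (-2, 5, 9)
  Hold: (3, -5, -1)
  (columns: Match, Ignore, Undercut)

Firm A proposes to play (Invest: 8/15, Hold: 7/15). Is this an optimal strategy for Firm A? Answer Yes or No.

Yes

Against Match this mix gives (8/15)·(-2) + (7/15)·3 = 1/3.
Against Ignore this mix gives (8/15)·5 + (7/15)·(-5) = 1/3.
Against Undercut this mix gives (8/15)·9 + (7/15)·(-1) = 13/3.
All of Firm B's active replies (Match, Ignore) yield 1/3, and no column does worse for Firm A. The mix makes Firm B indifferent and guarantees 1/3, so it is optimal.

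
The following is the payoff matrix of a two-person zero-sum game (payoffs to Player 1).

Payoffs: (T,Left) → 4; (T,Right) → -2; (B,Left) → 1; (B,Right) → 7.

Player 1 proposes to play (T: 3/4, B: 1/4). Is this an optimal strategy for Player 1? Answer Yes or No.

Against Left this mix gives (3/4)·4 + (1/4)·1 = 13/4.
Against Right this mix gives (3/4)·(-2) + (1/4)·7 = 1/4.
Player 2 will play Right, holding Player 1 to 1/4. Shifting weight toward the row that does better against Right would raise this floor (the equalizing mix achieves 5/2 against both Right and Left), so the proposed strategy is not optimal.

No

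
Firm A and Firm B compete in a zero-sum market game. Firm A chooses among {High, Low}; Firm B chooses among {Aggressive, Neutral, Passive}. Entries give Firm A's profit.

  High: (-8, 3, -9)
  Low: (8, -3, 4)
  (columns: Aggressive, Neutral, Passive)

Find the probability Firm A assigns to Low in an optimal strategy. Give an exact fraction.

Row minima: High → -9, Low → -3; maximin = -3.
Column maxima: Aggressive → 8, Neutral → 3, Passive → 4; minimax = 3.
-3 ≠ 3, so there is no saddle point; optimal play is mixed.
Aggressive is strictly dominated by Passive (it gives Firm A strictly more in every row), so Firm B never plays it.
On the remaining 2×2 (High, Low vs Neutral, Passive):
Let Firm A play High with probability p. Expected payoff against Neutral: 3p + (-3)(1−p) = 6p − 3; against Passive: (-9)p + 4(1−p) = −13p + 4.
Setting these equal: 6p − 3 = −13p + 4 ⇒ 19p = 7 ⇒ p = 7/19, and the value is (6)·(7/19) − 3 = -15/19.
For Firm B: with q = P(Neutral), equating High's and Low's payoffs gives 12q − 9 = −7q + 4 ⇒ q = 13/19.

12/19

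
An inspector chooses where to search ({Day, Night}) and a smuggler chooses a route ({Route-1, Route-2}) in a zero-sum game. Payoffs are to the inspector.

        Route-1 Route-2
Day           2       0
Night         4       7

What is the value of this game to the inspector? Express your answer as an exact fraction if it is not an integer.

4

Row minima: Day → 0, Night → 4; maximin = 4.
Column maxima: Route-1 → 4, Route-2 → 7; minimax = 4.
Since maximin = minimax = 4, there is a saddle point and the value is 4.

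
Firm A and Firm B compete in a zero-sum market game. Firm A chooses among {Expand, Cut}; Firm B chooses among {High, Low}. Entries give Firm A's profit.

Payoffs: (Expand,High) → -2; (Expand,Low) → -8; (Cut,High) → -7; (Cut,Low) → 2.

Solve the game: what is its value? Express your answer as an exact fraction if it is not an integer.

-4

Row minima: Expand → -8, Cut → -7; maximin = -7.
Column maxima: High → -2, Low → 2; minimax = -2.
-7 ≠ -2, so there is no saddle point; optimal play is mixed.
Let Firm A play Expand with probability p. Expected payoff against High: (-2)p + (-7)(1−p) = 5p − 7; against Low: (-8)p + 2(1−p) = −10p + 2.
Setting these equal: 5p − 7 = −10p + 2 ⇒ 15p = 9 ⇒ p = 3/5, and the value is (5)·(3/5) − 7 = -4.
For Firm B: with q = P(High), equating Expand's and Cut's payoffs gives 6q − 8 = −9q + 2 ⇒ q = 2/3.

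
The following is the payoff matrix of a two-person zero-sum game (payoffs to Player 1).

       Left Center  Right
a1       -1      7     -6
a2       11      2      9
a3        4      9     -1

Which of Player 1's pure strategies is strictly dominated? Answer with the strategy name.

a3 gives a strictly higher payoff than a1 against every column: 4 > -1, 9 > 7, -1 > -6.
So a1 is strictly dominated and Player 1 never plays it.

a1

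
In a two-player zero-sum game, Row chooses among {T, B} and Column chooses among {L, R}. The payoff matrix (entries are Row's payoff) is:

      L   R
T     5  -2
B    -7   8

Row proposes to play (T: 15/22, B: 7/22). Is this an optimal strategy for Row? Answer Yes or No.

Against L this mix gives (15/22)·5 + (7/22)·(-7) = 13/11.
Against R this mix gives (15/22)·(-2) + (7/22)·8 = 13/11.
All of Column's active replies (L, R) yield 13/11, and no column does worse for Row. The mix makes Column indifferent and guarantees 13/11, so it is optimal.

Yes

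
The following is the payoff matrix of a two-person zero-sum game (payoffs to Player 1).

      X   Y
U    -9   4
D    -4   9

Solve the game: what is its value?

Row minima: U → -9, D → -4; maximin = -4.
Column maxima: X → -4, Y → 9; minimax = -4.
Since maximin = minimax = -4, there is a saddle point and the value is -4.

-4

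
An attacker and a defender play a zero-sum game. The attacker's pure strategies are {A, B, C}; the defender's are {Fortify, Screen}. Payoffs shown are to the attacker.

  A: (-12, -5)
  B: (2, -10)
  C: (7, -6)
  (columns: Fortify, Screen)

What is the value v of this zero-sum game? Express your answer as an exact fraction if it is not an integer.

-107/20

Row minima: A → -12, B → -10, C → -6; maximin = -6.
Column maxima: Fortify → 7, Screen → -5; minimax = -5.
-6 ≠ -5, so there is no saddle point; optimal play is mixed.
B is strictly dominated by C, so the attacker never plays it.
On the remaining 2×2 (A, C vs Fortify, Screen):
Let the attacker play A with probability p. Expected payoff against Fortify: (-12)p + 7(1−p) = −19p + 7; against Screen: (-5)p + (-6)(1−p) = p − 6.
Setting these equal: −19p + 7 = p − 6 ⇒ −20p = -13 ⇒ p = 13/20, and the value is (-19)·(13/20) + 7 = -107/20.
For the defender: with q = P(Fortify), equating A's and C's payoffs gives −7q − 5 = 13q − 6 ⇒ q = 1/20.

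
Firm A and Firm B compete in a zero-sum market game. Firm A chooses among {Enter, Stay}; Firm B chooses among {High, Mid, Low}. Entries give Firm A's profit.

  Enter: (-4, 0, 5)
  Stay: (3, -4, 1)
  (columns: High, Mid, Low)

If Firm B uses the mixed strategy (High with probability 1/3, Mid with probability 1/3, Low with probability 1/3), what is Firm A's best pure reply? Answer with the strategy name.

Enter

Expected payoff of Enter: (1/3)·(-4) + (1/3)·0 + (1/3)·5 = 1/3.
Expected payoff of Stay: (1/3)·3 + (1/3)·(-4) + (1/3)·1 = 0.
The largest is 1/3, so Firm A's best response is Enter.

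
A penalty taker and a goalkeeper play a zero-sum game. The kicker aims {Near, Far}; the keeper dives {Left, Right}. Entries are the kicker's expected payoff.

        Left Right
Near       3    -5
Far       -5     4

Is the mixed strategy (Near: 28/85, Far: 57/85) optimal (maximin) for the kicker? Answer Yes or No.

Against Left this mix gives (28/85)·3 + (57/85)·(-5) = -201/85.
Against Right this mix gives (28/85)·(-5) + (57/85)·4 = 88/85.
The keeper will play Left, holding the kicker to -201/85. Shifting weight toward the row that does better against Left would raise this floor (the equalizing mix achieves -13/17 against both Left and Right), so the proposed strategy is not optimal.

No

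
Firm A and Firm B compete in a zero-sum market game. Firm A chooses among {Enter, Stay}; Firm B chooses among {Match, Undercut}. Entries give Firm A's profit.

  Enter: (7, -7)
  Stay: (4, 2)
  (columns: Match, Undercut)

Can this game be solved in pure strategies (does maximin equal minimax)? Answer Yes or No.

Row minima: Enter → -7, Stay → 2; maximin = 2.
Column maxima: Match → 7, Undercut → 2; minimax = 2.
maximin = minimax = 2, so a saddle point exists.

Yes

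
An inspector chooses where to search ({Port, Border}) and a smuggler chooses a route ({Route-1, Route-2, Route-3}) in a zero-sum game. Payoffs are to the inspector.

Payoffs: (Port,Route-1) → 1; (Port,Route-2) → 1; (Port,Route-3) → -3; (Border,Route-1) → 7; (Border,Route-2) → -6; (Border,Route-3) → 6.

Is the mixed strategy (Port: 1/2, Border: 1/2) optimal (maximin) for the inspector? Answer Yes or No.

No

Against Route-1 this mix gives (1/2)·1 + (1/2)·7 = 4.
Against Route-2 this mix gives (1/2)·1 + (1/2)·(-6) = -5/2.
Against Route-3 this mix gives (1/2)·(-3) + (1/2)·6 = 3/2.
The smuggler will play Route-2, holding the inspector to -5/2. Shifting weight toward the row that does better against Route-2 would raise this floor (the equalizing mix achieves -3/4 against both Route-2 and Route-3), so the proposed strategy is not optimal.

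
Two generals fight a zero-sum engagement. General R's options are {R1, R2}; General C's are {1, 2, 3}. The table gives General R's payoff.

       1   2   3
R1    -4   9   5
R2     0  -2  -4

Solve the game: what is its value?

-16/13

Row minima: R1 → -4, R2 → -4; maximin = -4.
Column maxima: 1 → 0, 2 → 9, 3 → 5; minimax = 0.
-4 ≠ 0, so there is no saddle point; optimal play is mixed.
2 is strictly dominated by 3 (it gives General R strictly more in every row), so General C never plays it.
On the remaining 2×2 (R1, R2 vs 1, 3):
Let General R play R1 with probability p. Expected payoff against 1: (-4)p + 0(1−p) = −4p; against 3: 5p + (-4)(1−p) = 9p − 4.
Setting these equal: −4p = 9p − 4 ⇒ −13p = -4 ⇒ p = 4/13, and the value is (-4)·(4/13) = -16/13.
For General C: with q = P(1), equating R1's and R2's payoffs gives −9q + 5 = 4q − 4 ⇒ q = 9/13.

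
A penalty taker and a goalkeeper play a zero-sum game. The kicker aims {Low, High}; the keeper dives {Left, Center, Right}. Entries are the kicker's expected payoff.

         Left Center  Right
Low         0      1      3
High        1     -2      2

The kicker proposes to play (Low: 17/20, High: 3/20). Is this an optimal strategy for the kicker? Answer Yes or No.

Against Left this mix gives (17/20)·0 + (3/20)·1 = 3/20.
Against Center this mix gives (17/20)·1 + (3/20)·(-2) = 11/20.
Against Right this mix gives (17/20)·3 + (3/20)·2 = 57/20.
The keeper will play Left, holding the kicker to 3/20. Shifting weight toward the row that does better against Left would raise this floor (the equalizing mix achieves 1/4 against both Left and Center), so the proposed strategy is not optimal.

No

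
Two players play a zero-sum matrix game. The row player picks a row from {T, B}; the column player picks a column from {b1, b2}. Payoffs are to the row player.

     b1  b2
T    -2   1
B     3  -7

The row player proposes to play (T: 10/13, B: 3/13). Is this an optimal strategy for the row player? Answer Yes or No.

Yes

Against b1 this mix gives (10/13)·(-2) + (3/13)·3 = -11/13.
Against b2 this mix gives (10/13)·1 + (3/13)·(-7) = -11/13.
All of the column player's active replies (b1, b2) yield -11/13, and no column does worse for the row player. The mix makes the column player indifferent and guarantees -11/13, so it is optimal.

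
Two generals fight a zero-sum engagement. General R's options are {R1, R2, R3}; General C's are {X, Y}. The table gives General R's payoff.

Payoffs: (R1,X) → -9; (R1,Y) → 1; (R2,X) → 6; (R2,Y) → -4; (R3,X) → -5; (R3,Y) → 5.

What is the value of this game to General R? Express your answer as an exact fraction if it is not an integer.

Row minima: R1 → -9, R2 → -4, R3 → -5; maximin = -4.
Column maxima: X → 6, Y → 5; minimax = 5.
-4 ≠ 5, so there is no saddle point; optimal play is mixed.
R1 is strictly dominated by R3, so General R never plays it.
On the remaining 2×2 (R2, R3 vs X, Y):
Let General R play R2 with probability p. Expected payoff against X: 6p + (-5)(1−p) = 11p − 5; against Y: (-4)p + 5(1−p) = −9p + 5.
Setting these equal: 11p − 5 = −9p + 5 ⇒ 20p = 10 ⇒ p = 1/2, and the value is (11)·(1/2) − 5 = 1/2.
For General C: with q = P(X), equating R2's and R3's payoffs gives 10q − 4 = −10q + 5 ⇒ q = 9/20.

1/2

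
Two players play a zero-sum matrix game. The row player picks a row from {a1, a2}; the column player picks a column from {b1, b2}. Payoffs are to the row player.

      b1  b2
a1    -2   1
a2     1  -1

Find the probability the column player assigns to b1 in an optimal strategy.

2/5

Row minima: a1 → -2, a2 → -1; maximin = -1.
Column maxima: b1 → 1, b2 → 1; minimax = 1.
-1 ≠ 1, so there is no saddle point; optimal play is mixed.
Let the row player play a1 with probability p. Expected payoff against b1: (-2)p + 1(1−p) = −3p + 1; against b2: 1p + (-1)(1−p) = 2p − 1.
Setting these equal: −3p + 1 = 2p − 1 ⇒ −5p = -2 ⇒ p = 2/5, and the value is (-3)·(2/5) + 1 = -1/5.
For the column player: with q = P(b1), equating a1's and a2's payoffs gives −3q + 1 = 2q − 1 ⇒ q = 2/5.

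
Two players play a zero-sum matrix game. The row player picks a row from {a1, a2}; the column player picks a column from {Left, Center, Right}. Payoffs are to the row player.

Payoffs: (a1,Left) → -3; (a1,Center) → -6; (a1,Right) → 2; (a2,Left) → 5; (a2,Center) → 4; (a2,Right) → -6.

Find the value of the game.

Row minima: a1 → -6, a2 → -6; maximin = -6.
Column maxima: Left → 5, Center → 4, Right → 2; minimax = 2.
-6 ≠ 2, so there is no saddle point; optimal play is mixed.
Left is strictly dominated by Center (it gives the row player strictly more in every row), so the column player never plays it.
On the remaining 2×2 (a1, a2 vs Center, Right):
Let the row player play a1 with probability p. Expected payoff against Center: (-6)p + 4(1−p) = −10p + 4; against Right: 2p + (-6)(1−p) = 8p − 6.
Setting these equal: −10p + 4 = 8p − 6 ⇒ −18p = -10 ⇒ p = 5/9, and the value is (-10)·(5/9) + 4 = -14/9.
For the column player: with q = P(Center), equating a1's and a2's payoffs gives −8q + 2 = 10q − 6 ⇒ q = 4/9.

-14/9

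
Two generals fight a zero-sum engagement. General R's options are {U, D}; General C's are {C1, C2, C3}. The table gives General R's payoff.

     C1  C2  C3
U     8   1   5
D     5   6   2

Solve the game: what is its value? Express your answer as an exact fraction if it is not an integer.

7/2

Row minima: U → 1, D → 2; maximin = 2.
Column maxima: C1 → 8, C2 → 6, C3 → 5; minimax = 5.
2 ≠ 5, so there is no saddle point; optimal play is mixed.
C1 is strictly dominated by C3 (it gives General R strictly more in every row), so General C never plays it.
On the remaining 2×2 (U, D vs C2, C3):
Let General R play U with probability p. Expected payoff against C2: 1p + 6(1−p) = −5p + 6; against C3: 5p + 2(1−p) = 3p + 2.
Setting these equal: −5p + 6 = 3p + 2 ⇒ −8p = -4 ⇒ p = 1/2, and the value is (-5)·(1/2) + 6 = 7/2.
For General C: with q = P(C2), equating U's and D's payoffs gives −4q + 5 = 4q + 2 ⇒ q = 3/8.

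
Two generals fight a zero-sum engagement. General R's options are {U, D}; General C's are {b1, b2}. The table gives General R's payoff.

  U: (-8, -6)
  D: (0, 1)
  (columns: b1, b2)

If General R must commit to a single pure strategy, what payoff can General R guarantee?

Row minima: U → -8, D → 0.
The best of these is 0.

0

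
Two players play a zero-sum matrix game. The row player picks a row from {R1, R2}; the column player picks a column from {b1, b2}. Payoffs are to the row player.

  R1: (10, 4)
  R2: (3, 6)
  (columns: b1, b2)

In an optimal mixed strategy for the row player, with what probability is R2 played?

2/3

Row minima: R1 → 4, R2 → 3; maximin = 4.
Column maxima: b1 → 10, b2 → 6; minimax = 6.
4 ≠ 6, so there is no saddle point; optimal play is mixed.
Let the row player play R1 with probability p. Expected payoff against b1: 10p + 3(1−p) = 7p + 3; against b2: 4p + 6(1−p) = −2p + 6.
Setting these equal: 7p + 3 = −2p + 6 ⇒ 9p = 3 ⇒ p = 1/3, and the value is (7)·(1/3) + 3 = 16/3.
For the column player: with q = P(b1), equating R1's and R2's payoffs gives 6q + 4 = −3q + 6 ⇒ q = 2/9.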